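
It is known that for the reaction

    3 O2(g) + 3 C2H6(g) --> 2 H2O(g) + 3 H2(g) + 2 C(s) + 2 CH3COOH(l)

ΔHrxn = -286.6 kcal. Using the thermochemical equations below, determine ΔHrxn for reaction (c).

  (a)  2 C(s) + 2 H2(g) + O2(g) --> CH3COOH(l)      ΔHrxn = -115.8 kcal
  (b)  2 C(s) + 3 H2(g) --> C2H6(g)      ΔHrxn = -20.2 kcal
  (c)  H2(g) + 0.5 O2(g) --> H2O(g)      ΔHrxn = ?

ΔHrxn = -57.8 kcal

(a) × 2: (2)·(-115.8) = -231.6 kcal
(b) reversed and × 3: (-3)·(-20.2) = +60.6 kcal
(c) × 2: contributes 2·x
-286.6 = (-231.6) + (+60.6) + 2·x
x = (-286.6 − (-171.0)) / (2) = -57.8 kcal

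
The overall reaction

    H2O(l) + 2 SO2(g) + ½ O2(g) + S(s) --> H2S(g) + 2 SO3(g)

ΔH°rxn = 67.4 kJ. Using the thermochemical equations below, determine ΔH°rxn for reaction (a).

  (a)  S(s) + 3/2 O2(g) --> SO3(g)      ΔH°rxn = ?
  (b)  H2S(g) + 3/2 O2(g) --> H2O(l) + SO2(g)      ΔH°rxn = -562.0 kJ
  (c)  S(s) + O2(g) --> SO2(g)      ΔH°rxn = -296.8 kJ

ΔH°rxn = -395.7 kJ

(a) × 2 (×2 to match 2 SO3(g) in the target): contributes 2·x
(b) reversed (reverse to put H2S(g) on the product side): +562.0 kJ
(c) reversed: +296.8 kJ
+67.4 = (+562.0) + (+296.8) + 2·x
x = (+67.4 − (+858.8)) / (2) = -395.7 kJ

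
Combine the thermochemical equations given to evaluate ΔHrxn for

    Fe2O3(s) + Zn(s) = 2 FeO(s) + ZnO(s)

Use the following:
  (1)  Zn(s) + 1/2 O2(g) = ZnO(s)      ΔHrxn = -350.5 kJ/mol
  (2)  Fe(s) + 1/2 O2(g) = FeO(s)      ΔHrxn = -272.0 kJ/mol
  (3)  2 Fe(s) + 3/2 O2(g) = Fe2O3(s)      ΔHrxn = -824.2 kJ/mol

ΔHrxn = -70.3 kJ/mol

(1) as written: -350.5 kJ/mol
(2) × 2: (2)·(-272.0) = -544.0 kJ/mol
(3) reversed: +824.2 kJ/mol
ΔHrxn = (-350.5) + (-544.0) + (+824.2) = -70.3 kJ/mol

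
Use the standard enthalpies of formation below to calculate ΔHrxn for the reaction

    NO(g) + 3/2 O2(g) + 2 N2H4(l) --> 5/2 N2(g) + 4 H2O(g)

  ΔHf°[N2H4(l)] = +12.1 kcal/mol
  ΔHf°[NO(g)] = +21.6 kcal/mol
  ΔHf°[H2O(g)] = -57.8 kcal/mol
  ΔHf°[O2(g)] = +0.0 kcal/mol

Products: 5/2·(+0.0) + 4·(-57.8) = -231.2
Reactants: 1·(+21.6) + 3/2·(+0.0) + 2·(+12.1) = +45.8
ΔHrxn = (-231.2) − (+45.8) = -277.0 kcal/mol

ΔHrxn = -277.0 kcal/mol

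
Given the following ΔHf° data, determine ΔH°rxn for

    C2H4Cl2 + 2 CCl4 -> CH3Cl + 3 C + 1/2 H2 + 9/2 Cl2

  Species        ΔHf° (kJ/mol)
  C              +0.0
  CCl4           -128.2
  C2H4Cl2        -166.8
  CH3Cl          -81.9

Products: 1·(-81.9) + 3·(+0.0) + 1/2·(+0.0) + 9/2·(+0.0) = -81.9
Reactants: 1·(-166.8) + 2·(-128.2) = -423.2
ΔH°rxn = (-81.9) − (-423.2) = 341.3 kJ/mol

ΔH°rxn = 341.3 kJ/mol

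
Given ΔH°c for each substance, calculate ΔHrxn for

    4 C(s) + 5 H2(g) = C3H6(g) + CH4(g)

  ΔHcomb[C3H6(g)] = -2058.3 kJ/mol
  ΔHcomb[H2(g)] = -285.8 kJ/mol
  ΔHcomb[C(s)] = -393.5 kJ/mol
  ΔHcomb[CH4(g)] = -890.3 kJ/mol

ΔHrxn = -54.4 kJ/mol

Using ΔH = Σ nΔHc°(reactants) − Σ nΔHc°(products):
= [4·(-393.5) + 5·(-285.8)] − [1·(-2058.3) + 1·(-890.3)]
= -54.4 kJ/mol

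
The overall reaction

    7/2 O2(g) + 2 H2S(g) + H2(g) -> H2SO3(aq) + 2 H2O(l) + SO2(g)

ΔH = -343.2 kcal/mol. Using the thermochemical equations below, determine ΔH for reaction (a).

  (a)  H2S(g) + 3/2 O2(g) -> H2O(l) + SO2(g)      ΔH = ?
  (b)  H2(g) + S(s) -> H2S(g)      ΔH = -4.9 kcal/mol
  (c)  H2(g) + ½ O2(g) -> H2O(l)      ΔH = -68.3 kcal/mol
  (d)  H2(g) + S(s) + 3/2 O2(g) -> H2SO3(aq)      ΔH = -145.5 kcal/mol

(a) as written: contributes x
(b) reversed: +4.9 kcal/mol
(c) as written: -68.3 kcal/mol
(d) as written: -145.5 kcal/mol
-343.2 = (+4.9) + (-68.3) + (-145.5) + x
x = (-343.2 − (-208.9)) / (1) = -134.3 kcal/mol

ΔH = -134.3 kcal/mol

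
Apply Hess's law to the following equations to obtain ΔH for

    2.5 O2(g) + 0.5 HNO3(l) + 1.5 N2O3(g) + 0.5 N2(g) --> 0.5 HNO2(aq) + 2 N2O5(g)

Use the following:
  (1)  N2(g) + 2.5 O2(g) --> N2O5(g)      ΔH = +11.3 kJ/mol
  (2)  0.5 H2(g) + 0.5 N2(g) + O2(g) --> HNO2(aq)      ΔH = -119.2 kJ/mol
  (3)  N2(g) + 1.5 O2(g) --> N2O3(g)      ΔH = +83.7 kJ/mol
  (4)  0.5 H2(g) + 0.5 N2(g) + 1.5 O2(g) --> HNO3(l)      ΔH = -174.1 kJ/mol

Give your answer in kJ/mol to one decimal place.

ΔH = -75.5 kJ/mol

(1) × 2: (2)·(+11.3) = +22.6 kJ/mol
(2) × 1/2: (1/2)·(-119.2) = -59.6 kJ/mol
(3) reversed and × 3/2: (-3/2)·(+83.7) = -125.55 kJ/mol
(4) reversed and × 1/2: (-1/2)·(-174.1) = +87.05 kJ/mol
Combining the equations, ΔH = (+22.6) + (-59.6) + (-125.55) + (+87.05) = -75.5 kJ/mol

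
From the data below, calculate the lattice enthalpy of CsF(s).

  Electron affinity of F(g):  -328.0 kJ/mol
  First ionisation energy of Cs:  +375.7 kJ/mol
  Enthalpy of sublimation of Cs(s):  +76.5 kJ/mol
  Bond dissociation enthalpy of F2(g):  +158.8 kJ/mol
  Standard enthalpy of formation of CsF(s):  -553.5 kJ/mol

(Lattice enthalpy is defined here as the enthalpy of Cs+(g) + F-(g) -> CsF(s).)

ΔHf° = 1·ΔHsub + 1·(ΣIE) + 1/2·D(F2) + 1·EA + U
-553.5 = 1·(+76.5) + 1·(+375.7) + 1/2·(+158.8) + 1·(-328.0) + U
U = -553.5 − (+203.6) = -757.1 kJ/mol

U = -757.1 kJ/mol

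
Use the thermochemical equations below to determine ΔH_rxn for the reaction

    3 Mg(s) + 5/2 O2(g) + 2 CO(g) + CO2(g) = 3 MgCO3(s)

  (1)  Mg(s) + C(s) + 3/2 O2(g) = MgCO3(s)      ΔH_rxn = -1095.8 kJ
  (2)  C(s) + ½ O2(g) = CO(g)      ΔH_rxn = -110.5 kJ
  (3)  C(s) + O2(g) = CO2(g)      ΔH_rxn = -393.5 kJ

ΔH_rxn = -2672.9 kJ

(1) × 3 (scale by 3 for the 3 MgCO3(s)): (3)·(-1095.8) = -3287.4 kJ
(2) reversed and × 2 (reverse to put CO(g) on the reactant side; scale by 2 for the 2 CO(g)): (-2)·(-110.5) = +221.0 kJ
(3) reversed (reverse to put CO2(g) on the reactant side): +393.5 kJ
ΔH_rxn = (3)·(-1095.8) + (-2)·(-110.5) + (-1)·(-393.5) = -2672.9 kJ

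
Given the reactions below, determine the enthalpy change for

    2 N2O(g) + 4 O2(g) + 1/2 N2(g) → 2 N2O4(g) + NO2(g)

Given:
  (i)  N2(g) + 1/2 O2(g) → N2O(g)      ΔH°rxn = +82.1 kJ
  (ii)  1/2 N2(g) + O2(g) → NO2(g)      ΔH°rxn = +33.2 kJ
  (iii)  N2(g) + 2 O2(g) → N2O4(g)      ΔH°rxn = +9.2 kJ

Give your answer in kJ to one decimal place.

ΔH°rxn = -112.6 kJ

(i) reversed and × 2: (-2)·(+82.1) = -164.2 kJ
(ii) as written: +33.2 kJ
(iii) × 2: (2)·(+9.2) = +18.4 kJ
ΔH°rxn = (-164.2) + (+33.2) + (+18.4) = -112.6 kJ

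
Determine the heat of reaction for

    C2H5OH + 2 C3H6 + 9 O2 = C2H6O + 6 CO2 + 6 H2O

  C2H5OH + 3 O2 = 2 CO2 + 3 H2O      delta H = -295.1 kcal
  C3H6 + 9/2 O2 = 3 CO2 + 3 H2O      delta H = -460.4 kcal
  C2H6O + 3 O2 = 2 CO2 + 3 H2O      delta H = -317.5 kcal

equation 1 as written: -295.1 kcal
equation 2 × 2: (2)·(-460.4) = -920.8 kcal
equation 3 reversed: +317.5 kcal
Summing the manipulated equations, delta H = (-295.1) + (-920.8) + (+317.5) = -898.4 kcal

delta H = -898.4 kcal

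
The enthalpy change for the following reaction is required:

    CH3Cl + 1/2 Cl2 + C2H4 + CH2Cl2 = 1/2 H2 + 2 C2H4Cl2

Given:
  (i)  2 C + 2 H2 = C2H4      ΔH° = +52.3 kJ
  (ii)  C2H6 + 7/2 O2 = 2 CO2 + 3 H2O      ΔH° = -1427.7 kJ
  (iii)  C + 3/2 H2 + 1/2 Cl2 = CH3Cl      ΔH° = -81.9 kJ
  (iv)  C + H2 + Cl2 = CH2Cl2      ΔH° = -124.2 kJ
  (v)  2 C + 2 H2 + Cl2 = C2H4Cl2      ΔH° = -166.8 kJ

ΔH° = -179.8 kJ

(i) reversed (C2H4 must end up as a reactant): -52.3 kJ
(ii): not needed (H2O appears nowhere else).
(iii) reversed (CH3Cl must end up as a reactant): +81.9 kJ
(iv) reversed (reverse to put CH2Cl2 on the reactant side): +124.2 kJ
(v) × 2 (×2 to match 2 C2H4Cl2 in the target): (2)·(-166.8) = -333.6 kJ
Summing the manipulated equations, ΔH° = (-52.3) + (+81.9) + (+124.2) + (-333.6) = -179.8 kJ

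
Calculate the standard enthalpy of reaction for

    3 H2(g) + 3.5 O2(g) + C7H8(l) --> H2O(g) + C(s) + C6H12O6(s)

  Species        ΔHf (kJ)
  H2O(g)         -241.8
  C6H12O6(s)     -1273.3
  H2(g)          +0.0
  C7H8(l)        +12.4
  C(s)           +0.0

ΔH°rxn = -1527.5 kJ

ΔH°rxn = Σ nΔHf°(products) − Σ nΔHf°(reactants).
Products: 1·(-241.8) + 1·(+0.0) + 1·(-1273.3) = -1515.1
Reactants: 3·(+0.0) + 7/2·(+0.0) + 1·(+12.4) = +12.4
ΔH°rxn = (-1515.1) − (+12.4) = -1527.5 kJ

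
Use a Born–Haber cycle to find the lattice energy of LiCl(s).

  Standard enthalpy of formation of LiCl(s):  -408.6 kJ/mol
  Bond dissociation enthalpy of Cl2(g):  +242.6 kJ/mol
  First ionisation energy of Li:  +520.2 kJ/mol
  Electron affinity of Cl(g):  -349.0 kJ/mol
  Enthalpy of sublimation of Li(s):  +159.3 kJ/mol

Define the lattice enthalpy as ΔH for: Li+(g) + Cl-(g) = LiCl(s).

U = -860.4 kJ/mol

ΔHf° = 1·ΔHsub + 1·(ΣIE) + 1/2·D(Cl2) + 1·EA + U
-408.6 = 1·(+159.3) + 1·(+520.2) + 1/2·(+242.6) + 1·(-349.0) + U
U = -408.6 − (+451.8) = -860.4 kJ/mol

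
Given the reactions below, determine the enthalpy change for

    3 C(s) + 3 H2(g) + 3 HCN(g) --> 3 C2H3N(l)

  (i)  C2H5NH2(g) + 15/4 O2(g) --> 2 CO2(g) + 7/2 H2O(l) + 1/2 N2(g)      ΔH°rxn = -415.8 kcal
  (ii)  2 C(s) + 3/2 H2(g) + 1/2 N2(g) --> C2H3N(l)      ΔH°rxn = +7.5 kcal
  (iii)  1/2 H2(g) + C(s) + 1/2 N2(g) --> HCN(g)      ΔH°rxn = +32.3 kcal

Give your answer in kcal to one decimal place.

(i): not needed.
(ii) × 3: (3)·(+7.5) = +22.5 kcal
(iii) reversed and × 3: (-3)·(+32.3) = -96.9 kcal
ΔH°rxn = (+22.5) + (-96.9) = -74.4 kcal

ΔH°rxn = -74.4 kcal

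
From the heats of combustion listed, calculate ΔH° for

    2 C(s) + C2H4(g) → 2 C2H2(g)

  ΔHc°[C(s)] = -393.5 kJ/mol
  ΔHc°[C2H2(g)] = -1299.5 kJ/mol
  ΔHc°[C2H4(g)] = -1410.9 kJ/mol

ΔH° = 401.1 kJ/mol

With combustion enthalpies, reactants minus products:
= [2·(-393.5) + 1·(-1410.9)] − [2·(-1299.5)]
= 401.1 kJ/mol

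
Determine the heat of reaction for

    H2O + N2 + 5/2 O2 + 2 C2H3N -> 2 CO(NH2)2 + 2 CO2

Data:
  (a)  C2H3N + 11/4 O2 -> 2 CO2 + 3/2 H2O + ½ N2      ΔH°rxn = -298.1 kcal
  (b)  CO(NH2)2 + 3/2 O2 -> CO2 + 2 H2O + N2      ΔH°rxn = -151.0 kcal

(a) × 2: (2)·(-298.1) = -596.2 kcal
(b) reversed and × 2: (-2)·(-151.0) = +302.0 kcal
ΔH°rxn = (2)·(-298.1) + (-2)·(-151.0) = -294.2 kcal

ΔH°rxn = -294.2 kcal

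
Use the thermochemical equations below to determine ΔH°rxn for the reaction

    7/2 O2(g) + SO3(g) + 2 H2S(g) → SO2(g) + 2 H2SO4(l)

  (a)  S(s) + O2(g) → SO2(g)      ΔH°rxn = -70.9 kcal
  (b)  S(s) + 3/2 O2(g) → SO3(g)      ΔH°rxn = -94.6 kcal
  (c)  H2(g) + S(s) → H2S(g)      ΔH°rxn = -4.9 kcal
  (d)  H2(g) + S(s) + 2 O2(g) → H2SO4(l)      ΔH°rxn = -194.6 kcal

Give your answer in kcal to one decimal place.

(a) as written: -70.9 kcal
(b) reversed: +94.6 kcal
(c) reversed and × 2: (-2)·(-4.9) = +9.8 kcal
(d) × 2: (2)·(-194.6) = -389.2 kcal
Summing the manipulated equations, ΔH°rxn = (-70.9) + (+94.6) + (+9.8) + (-389.2) = -355.7 kcal

ΔH°rxn = -355.7 kcal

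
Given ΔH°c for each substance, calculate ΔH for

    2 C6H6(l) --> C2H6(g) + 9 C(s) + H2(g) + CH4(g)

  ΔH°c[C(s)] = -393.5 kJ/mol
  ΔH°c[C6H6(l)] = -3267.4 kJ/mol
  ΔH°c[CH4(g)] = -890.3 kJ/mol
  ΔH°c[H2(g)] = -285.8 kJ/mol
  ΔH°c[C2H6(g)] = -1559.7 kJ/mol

ΔH = -257.5 kJ/mol

Using ΔH = Σ nΔHc°(reactants) − Σ nΔHc°(products):
= [2·(-3267.4)] − [1·(-1559.7) + 9·(-393.5) + 1·(-285.8) + 1·(-890.3)]
= -257.5 kJ/mol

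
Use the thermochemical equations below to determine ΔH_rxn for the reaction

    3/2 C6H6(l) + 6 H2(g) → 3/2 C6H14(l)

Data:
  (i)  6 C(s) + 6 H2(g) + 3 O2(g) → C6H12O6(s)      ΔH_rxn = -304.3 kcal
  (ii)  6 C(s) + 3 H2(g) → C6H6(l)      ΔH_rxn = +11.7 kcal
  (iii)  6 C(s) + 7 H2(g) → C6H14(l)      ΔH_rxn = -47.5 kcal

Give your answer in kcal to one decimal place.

(i): not needed.
(ii) reversed and × 3/2: (-3/2)·(+11.7) = -17.55 kcal
(iii) × 3/2: (3/2)·(-47.5) = -71.25 kcal
ΔH_rxn = (-3/2)·(+11.7) + (3/2)·(-47.5) = -88.8 kcal

ΔH_rxn = -88.8 kcal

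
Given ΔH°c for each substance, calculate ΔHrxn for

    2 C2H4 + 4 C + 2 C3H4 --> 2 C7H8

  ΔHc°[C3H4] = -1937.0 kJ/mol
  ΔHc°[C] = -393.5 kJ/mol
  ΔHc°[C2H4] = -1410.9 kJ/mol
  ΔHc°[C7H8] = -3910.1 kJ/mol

ΔHrxn = -449.6 kJ/mol

With combustion enthalpies, reactants minus products:
= [2·(-1410.9) + 4·(-393.5) + 2·(-1937.0)] − [2·(-3910.1)]
= -449.6 kJ/mol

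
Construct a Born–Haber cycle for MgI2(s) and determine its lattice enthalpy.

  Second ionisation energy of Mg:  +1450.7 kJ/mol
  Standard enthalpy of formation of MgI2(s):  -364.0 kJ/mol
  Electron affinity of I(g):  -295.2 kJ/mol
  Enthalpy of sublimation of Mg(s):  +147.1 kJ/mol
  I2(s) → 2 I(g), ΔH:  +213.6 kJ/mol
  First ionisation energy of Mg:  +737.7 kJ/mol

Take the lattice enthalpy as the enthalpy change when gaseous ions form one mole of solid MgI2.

U = -2322.7 kJ/mol

ΔHf° = 1·ΔHsub + 1·(ΣIE) + 1·D(I2) + 2·EA + U
-364.0 = 1·(+147.1) + 1·(+2188.4) + 1·(+213.6) + 2·(-295.2) + U
U = -364.0 − (+1958.7) = -2322.7 kJ/mol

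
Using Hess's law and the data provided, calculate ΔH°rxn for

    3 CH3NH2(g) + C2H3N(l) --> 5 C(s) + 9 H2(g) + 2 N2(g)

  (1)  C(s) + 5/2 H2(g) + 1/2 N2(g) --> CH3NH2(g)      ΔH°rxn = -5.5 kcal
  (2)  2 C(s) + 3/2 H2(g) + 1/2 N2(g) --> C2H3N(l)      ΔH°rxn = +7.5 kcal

ΔH°rxn = 9.0 kcal

(1) reversed and × 3 (CH3NH2(g) must end up as a reactant; scale by 3 for the 3 CH3NH2(g)): (-3)·(-5.5) = +16.5 kcal
(2) reversed (reverse to put C2H3N(l) on the reactant side): -7.5 kcal
Since enthalpy is a state function, ΔH°rxn = (-3)·(-5.5) + (-1)·(+7.5) = 9.0 kcal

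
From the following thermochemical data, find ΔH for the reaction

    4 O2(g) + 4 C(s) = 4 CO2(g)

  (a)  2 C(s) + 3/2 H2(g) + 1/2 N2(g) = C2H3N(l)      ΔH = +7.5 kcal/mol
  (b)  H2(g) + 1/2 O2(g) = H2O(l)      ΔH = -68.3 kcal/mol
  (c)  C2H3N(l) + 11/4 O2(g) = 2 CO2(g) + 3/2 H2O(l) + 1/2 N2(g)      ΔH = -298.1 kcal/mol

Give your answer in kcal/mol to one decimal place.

ΔH = -376.3 kcal/mol

(a) × 2: (2)·(+7.5) = +15.0 kcal/mol
(b) reversed and × 3: (-3)·(-68.3) = +204.9 kcal/mol
(c) × 2: (2)·(-298.1) = -596.2 kcal/mol
ΔH = (2)·(+7.5) + (-3)·(-68.3) + (2)·(-298.1) = -376.3 kcal/mol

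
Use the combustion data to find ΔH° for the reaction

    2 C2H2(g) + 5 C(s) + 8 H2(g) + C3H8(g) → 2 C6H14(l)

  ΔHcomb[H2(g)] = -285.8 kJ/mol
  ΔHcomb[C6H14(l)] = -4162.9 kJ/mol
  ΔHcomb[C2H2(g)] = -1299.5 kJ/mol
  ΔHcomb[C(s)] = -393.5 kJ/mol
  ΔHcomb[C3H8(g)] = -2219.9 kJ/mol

ΔH° = -747.0 kJ/mol

Using ΔH = Σ nΔHc°(reactants) − Σ nΔHc°(products):
= [2·(-1299.5) + 5·(-393.5) + 8·(-285.8) + 1·(-2219.9)] − [2·(-4162.9)]
= -747.0 kJ/mol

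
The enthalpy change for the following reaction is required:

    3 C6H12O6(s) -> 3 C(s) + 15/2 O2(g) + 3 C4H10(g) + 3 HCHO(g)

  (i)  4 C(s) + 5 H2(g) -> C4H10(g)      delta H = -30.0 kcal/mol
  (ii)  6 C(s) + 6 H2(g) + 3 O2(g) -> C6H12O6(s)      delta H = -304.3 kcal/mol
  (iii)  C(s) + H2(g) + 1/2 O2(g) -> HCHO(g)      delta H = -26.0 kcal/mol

(i) × 3 (×3 to match 3 C4H10(g) in the target): (3)·(-30.0) = -90.0 kcal/mol
(ii) reversed and × 3 (reverse to put C6H12O6(s) on the reactant side; scale by 3 for the 3 C6H12O6(s)): (-3)·(-304.3) = +912.9 kcal/mol
(iii) × 3 (×3 to match 3 HCHO(g) in the target): (3)·(-26.0) = -78.0 kcal/mol
By Hess's law, delta H = (-90.0) + (+912.9) + (-78.0) = 744.9 kcal/mol

delta H = 744.9 kcal/mol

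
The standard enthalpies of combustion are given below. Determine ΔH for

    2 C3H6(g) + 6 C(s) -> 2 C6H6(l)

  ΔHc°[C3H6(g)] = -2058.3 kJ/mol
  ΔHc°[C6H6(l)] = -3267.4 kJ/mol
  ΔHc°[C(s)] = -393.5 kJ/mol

ΔH = 57.2 kJ/mol

With combustion enthalpies, reactants minus products:
= [2·(-2058.3) + 6·(-393.5)] − [2·(-3267.4)]
= 57.2 kJ/mol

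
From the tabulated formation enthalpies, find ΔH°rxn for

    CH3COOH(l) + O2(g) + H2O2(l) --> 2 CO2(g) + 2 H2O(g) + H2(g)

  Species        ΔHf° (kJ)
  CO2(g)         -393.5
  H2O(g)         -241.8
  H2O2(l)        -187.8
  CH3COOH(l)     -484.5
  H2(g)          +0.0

ΔH°rxn = -598.3 kJ

ΔH°rxn = Σ nΔHf°(products) − Σ nΔHf°(reactants).
Products: 2·(-393.5) + 2·(-241.8) + 1·(+0.0) = -1270.6
Reactants: 1·(-484.5) + 1·(+0.0) + 1·(-187.8) = -672.3
ΔH°rxn = (-1270.6) − (-672.3) = -598.3 kJ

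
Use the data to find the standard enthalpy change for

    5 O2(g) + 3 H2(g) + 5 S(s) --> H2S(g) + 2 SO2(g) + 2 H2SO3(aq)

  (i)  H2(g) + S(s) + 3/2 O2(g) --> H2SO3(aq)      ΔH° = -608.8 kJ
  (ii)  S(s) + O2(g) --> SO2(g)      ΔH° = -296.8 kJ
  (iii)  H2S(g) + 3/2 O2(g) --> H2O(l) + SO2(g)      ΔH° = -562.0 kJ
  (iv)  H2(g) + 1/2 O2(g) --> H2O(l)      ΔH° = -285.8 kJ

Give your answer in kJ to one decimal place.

(i) × 2: (2)·(-608.8) = -1217.6 kJ
(ii) × 3: (3)·(-296.8) = -890.4 kJ
(iii) reversed: +562.0 kJ
(iv) as written: -285.8 kJ
Combining the equations, ΔH° = (-1217.6) + (-890.4) + (+562.0) + (-285.8) = -1831.8 kJ

ΔH° = -1831.8 kJ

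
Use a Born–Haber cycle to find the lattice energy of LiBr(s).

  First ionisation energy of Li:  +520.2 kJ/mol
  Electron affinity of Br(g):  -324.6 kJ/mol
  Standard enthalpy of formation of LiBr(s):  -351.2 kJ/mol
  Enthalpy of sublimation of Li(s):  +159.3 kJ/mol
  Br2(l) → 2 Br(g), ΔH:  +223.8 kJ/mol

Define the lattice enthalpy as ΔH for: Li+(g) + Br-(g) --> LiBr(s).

ΔHf° = 1·ΔHsub + 1·(ΣIE) + 1/2·D(Br2) + 1·EA + U
-351.2 = 1·(+159.3) + 1·(+520.2) + 1/2·(+223.8) + 1·(-324.6) + U
U = -351.2 − (+466.8) = -818.0 kJ/mol

U = -818.0 kJ/mol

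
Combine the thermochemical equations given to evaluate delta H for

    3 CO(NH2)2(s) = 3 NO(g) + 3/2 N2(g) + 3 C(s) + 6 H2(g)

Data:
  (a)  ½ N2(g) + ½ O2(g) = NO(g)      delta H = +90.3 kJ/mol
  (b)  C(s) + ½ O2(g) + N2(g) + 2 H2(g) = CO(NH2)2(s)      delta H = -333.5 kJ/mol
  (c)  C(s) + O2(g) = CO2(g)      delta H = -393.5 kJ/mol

delta H = 1271.4 kJ/mol

(a) × 3: (3)·(+90.3) = +270.9 kJ/mol
(b) reversed and × 3: (-3)·(-333.5) = +1000.5 kJ/mol
(c): not needed.
Since enthalpy is a state function, delta H = (3)·(+90.3) + (-3)·(-333.5) = 1271.4 kJ/mol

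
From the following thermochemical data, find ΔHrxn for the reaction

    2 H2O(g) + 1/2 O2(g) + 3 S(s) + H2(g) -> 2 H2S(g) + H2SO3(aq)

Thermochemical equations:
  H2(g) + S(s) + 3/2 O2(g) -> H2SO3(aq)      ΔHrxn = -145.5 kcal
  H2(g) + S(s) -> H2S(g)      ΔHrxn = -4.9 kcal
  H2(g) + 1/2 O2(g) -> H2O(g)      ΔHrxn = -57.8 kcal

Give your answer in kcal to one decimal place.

ΔHrxn = -39.7 kcal

equation 1 as written (H2SO3(aq) already on the product side): -145.5 kcal
equation 2 × 2 (×2 to match 2 H2S(g) in the target): (2)·(-4.9) = -9.8 kcal
equation 3 reversed and × 2 (reverse to put H2O(g) on the reactant side; scale by 2 for the 2 H2O(g)): (-2)·(-57.8) = +115.6 kcal
ΔHrxn = (1)·(-145.5) + (2)·(-4.9) + (-2)·(-57.8) = -39.7 kcal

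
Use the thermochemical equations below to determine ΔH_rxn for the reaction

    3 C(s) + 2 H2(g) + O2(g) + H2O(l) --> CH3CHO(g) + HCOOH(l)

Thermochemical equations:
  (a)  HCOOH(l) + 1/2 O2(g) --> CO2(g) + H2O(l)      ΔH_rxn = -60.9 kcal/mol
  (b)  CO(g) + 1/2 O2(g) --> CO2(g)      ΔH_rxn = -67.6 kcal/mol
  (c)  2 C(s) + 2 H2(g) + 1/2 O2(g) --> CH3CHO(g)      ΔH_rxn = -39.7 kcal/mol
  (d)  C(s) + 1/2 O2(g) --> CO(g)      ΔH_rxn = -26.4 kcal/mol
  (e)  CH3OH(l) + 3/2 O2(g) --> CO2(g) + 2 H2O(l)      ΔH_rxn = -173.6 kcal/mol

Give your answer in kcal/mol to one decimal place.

ΔH_rxn = -72.8 kcal/mol

(a) reversed (reverse to put HCOOH(l) on the product side): +60.9 kcal/mol
(b) as written: -67.6 kcal/mol
(c) as written (CH3CHO(g) already on the product side): -39.7 kcal/mol
(d) as written: -26.4 kcal/mol
(e): not needed (CH3OH(l) appears nowhere else).
ΔH_rxn = (-1)·(-60.9) + (1)·(-67.6) + (1)·(-39.7) + (1)·(-26.4) = -72.8 kcal/mol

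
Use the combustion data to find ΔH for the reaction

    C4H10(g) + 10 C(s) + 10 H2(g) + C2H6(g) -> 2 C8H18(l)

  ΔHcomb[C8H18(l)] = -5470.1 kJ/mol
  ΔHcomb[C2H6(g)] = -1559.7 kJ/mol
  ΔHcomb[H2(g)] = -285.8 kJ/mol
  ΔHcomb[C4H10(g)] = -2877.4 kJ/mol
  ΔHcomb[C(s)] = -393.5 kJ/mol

With combustion enthalpies, reactants minus products:
= [1·(-2877.4) + 10·(-393.5) + 10·(-285.8) + 1·(-1559.7)] − [2·(-5470.1)]
= -289.9 kJ/mol

ΔH = -289.9 kJ/mol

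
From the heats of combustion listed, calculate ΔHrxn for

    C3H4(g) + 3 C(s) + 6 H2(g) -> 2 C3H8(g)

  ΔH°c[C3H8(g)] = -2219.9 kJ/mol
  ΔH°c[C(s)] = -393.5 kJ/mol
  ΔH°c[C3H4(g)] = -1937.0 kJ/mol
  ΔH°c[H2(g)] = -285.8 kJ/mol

ΔHrxn = -392.5 kJ/mol

Using ΔH = Σ nΔHc°(reactants) − Σ nΔHc°(products):
= [1·(-1937.0) + 3·(-393.5) + 6·(-285.8)] − [2·(-2219.9)]
= -392.5 kJ/mol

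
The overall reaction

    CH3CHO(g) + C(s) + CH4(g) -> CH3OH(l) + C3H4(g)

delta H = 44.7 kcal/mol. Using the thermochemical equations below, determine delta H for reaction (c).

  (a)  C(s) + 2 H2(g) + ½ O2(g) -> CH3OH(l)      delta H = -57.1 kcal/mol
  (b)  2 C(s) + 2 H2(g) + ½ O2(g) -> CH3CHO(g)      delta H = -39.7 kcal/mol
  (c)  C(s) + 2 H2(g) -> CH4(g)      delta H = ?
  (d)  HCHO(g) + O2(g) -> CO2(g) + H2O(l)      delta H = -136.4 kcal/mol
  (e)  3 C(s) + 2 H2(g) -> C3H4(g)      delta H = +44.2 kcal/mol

(a) as written: -57.1 kcal/mol
(b) reversed: +39.7 kcal/mol
(c) reversed: contributes −x
(d): not needed.
(e) as written: +44.2 kcal/mol
+44.7 = (-57.1) + (+39.7) + (+44.2) − x
x = (+44.7 − (+26.8)) / (-1) = -17.9 kcal/mol

delta H = -17.9 kcal/mol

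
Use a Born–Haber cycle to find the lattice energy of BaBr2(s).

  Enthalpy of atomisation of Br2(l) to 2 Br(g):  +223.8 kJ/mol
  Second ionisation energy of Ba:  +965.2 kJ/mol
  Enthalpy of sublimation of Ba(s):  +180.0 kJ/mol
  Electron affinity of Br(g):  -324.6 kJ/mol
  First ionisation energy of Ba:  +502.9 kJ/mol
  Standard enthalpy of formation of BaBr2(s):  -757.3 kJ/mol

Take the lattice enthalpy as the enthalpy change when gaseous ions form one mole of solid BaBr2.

U = -1980.0 kJ/mol

ΔHf° = 1·ΔHsub + 1·(ΣIE) + 1·D(Br2) + 2·EA + U
-757.3 = 1·(+180.0) + 1·(+1468.1) + 1·(+223.8) + 2·(-324.6) + U
U = -757.3 − (+1222.7) = -1980.0 kJ/mol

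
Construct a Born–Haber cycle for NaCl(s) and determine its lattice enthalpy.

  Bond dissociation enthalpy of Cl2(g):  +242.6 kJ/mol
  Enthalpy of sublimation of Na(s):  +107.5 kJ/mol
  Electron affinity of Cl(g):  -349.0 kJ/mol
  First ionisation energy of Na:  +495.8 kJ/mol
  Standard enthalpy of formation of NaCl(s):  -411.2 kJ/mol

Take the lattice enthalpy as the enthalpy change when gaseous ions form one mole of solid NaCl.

U = -786.8 kJ/mol

ΔHf° = 1·ΔHsub + 1·(ΣIE) + 1/2·D(Cl2) + 1·EA + U
-411.2 = 1·(+107.5) + 1·(+495.8) + 1/2·(+242.6) + 1·(-349.0) + U
U = -411.2 − (+375.6) = -786.8 kJ/mol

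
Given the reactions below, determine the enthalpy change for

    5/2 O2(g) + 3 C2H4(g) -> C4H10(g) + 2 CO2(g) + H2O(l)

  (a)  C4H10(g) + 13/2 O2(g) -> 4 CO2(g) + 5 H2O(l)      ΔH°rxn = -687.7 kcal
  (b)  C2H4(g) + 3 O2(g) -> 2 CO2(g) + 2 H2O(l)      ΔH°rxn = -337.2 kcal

(a) reversed (reverse to put C4H10(g) on the product side): +687.7 kcal
(b) × 3 (×3 to match 3 C2H4(g) in the target): (3)·(-337.2) = -1011.6 kcal
ΔH°rxn = (+687.7) + (-1011.6) = -323.9 kcal

ΔH°rxn = -323.9 kcal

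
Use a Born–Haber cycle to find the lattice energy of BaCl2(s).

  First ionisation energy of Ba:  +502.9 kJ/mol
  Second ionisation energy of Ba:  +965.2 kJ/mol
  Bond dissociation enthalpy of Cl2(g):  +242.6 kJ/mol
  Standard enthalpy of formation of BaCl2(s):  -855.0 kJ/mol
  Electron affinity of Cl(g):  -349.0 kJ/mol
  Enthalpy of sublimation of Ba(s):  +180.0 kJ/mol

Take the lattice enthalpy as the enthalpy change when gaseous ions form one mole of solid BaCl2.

ΔHf° = 1·ΔHsub + 1·(ΣIE) + 1·D(Cl2) + 2·EA + U
-855.0 = 1·(+180.0) + 1·(+1468.1) + 1·(+242.6) + 2·(-349.0) + U
U = -855.0 − (+1192.7) = -2047.7 kJ/mol

U = -2047.7 kJ/mol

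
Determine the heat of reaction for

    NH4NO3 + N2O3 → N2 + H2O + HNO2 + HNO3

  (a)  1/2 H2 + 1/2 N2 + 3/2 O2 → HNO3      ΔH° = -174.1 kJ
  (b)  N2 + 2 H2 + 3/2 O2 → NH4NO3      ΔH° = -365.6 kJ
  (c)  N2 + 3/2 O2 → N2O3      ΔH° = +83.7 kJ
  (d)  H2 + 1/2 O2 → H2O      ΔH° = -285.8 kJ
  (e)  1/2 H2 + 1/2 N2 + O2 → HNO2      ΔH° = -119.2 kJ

ΔH° = -297.2 kJ

(a) as written (HNO3 already on the product side): -174.1 kJ
(b) reversed (reverse to put NH4NO3 on the reactant side): +365.6 kJ
(c) reversed (N2O3 must end up as a reactant): -83.7 kJ
(d) as written (H2O already on the product side): -285.8 kJ
(e) as written (HNO2 already on the product side): -119.2 kJ
ΔH° = (1)·(-174.1) + (-1)·(-365.6) + (-1)·(+83.7) + (1)·(-285.8) + (1)·(-119.2) = -297.2 kJ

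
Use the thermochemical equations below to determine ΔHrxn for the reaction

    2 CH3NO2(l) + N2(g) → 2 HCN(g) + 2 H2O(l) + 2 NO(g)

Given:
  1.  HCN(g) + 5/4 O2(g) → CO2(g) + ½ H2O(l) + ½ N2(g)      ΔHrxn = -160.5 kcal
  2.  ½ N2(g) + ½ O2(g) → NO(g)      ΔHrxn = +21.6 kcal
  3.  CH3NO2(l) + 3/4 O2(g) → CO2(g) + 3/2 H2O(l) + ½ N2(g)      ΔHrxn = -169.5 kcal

eq. 1 reversed and × 2 (HCN(g) must end up as a product; ×2 to match 2 HCN(g) in the target): (-2)·(-160.5) = +321.0 kcal
eq. 2 × 2 (×2 to match 2 NO(g) in the target): (2)·(+21.6) = +43.2 kcal
eq. 3 × 2 (×2 to match 2 CH3NO2(l) in the target): (2)·(-169.5) = -339.0 kcal
Summing the manipulated equations, ΔHrxn = (-2)·(-160.5) + (2)·(+21.6) + (2)·(-169.5) = 25.2 kcal

ΔHrxn = 25.2 kcal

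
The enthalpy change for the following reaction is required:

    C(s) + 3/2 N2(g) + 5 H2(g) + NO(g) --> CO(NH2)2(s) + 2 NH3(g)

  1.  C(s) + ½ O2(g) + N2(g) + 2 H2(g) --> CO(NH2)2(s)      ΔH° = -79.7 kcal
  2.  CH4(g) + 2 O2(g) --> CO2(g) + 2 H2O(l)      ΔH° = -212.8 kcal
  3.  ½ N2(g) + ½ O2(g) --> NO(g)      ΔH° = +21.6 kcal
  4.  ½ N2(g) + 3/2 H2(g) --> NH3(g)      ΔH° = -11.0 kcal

eq. 1 as written (CO(NH2)2(s) already on the product side): -79.7 kcal
eq. 2: not needed (CO2(g) appears nowhere else).
eq. 3 reversed (NO(g) must end up as a reactant): -21.6 kcal
eq. 4 × 2 (×2 to match 2 NH3(g) in the target): (2)·(-11.0) = -22.0 kcal
Since enthalpy is a state function, ΔH° = (1)·(-79.7) + (-1)·(+21.6) + (2)·(-11.0) = -123.3 kcal

ΔH° = -123.3 kcal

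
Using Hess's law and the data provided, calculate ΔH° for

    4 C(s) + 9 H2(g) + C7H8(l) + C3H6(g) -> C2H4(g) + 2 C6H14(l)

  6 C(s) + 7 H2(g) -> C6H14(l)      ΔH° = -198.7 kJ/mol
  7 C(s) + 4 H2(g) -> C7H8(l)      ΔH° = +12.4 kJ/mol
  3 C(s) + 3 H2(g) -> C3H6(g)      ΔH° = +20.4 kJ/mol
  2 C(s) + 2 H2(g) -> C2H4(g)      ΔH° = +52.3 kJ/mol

ΔH° = -377.9 kJ/mol

equation 1 × 2: (2)·(-198.7) = -397.4 kJ/mol
equation 2 reversed: -12.4 kJ/mol
equation 3 reversed: -20.4 kJ/mol
equation 4 as written: +52.3 kJ/mol
Summing the manipulated equations, ΔH° = (2)·(-198.7) + (-1)·(+12.4) + (-1)·(+20.4) + (1)·(+52.3) = -377.9 kJ/mol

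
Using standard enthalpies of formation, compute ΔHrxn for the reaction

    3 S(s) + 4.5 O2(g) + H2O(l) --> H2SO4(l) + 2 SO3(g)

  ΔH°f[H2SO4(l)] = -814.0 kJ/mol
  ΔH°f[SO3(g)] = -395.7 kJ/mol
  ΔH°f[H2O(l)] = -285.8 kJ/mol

Products: 1·(-814.0) + 2·(-395.7) = -1605.4
Reactants: 3·(+0.0) + 9/2·(+0.0) + 1·(-285.8) = -285.8
ΔHrxn = (-1605.4) − (-285.8) = -1319.6 kJ/mol

ΔHrxn = -1319.6 kJ/mol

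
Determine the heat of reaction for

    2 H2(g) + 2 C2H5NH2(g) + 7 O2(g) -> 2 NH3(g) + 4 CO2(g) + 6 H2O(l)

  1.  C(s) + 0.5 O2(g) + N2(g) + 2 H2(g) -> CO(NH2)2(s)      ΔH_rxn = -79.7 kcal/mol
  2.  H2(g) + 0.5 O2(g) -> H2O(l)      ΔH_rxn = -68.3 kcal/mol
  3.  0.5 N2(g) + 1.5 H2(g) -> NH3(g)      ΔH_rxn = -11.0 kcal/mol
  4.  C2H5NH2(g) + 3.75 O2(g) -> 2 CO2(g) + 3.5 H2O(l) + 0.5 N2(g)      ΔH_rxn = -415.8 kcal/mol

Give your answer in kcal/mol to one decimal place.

eq. 1: not needed (CO(NH2)2(s) appears nowhere else).
eq. 2 reversed: +68.3 kcal/mol
eq. 3 × 2 (×2 to match 2 NH3(g) in the target): (2)·(-11.0) = -22.0 kcal/mol
eq. 4 × 2 (×2 to match 2 C2H5NH2(g) in the target): (2)·(-415.8) = -831.6 kcal/mol
ΔH_rxn = (+68.3) + (-22.0) + (-831.6) = -785.3 kcal/mol

ΔH_rxn = -785.3 kcal/mol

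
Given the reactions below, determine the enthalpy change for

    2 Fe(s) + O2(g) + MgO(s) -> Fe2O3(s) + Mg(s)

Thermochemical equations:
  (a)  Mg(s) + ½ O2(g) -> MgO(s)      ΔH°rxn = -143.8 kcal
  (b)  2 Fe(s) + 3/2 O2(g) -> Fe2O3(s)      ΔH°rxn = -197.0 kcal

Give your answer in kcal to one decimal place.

ΔH°rxn = -53.2 kcal

(a) reversed (reverse to put MgO(s) on the reactant side): +143.8 kcal
(b) as written (Fe2O3(s) already on the product side): -197.0 kcal
By Hess's law, ΔH°rxn = (-1)·(-143.8) + (1)·(-197.0) = -53.2 kcal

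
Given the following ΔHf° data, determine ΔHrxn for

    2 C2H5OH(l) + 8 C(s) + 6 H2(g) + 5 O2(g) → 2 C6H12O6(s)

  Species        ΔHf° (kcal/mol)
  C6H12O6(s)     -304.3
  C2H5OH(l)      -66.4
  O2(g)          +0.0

Products: 2·(-304.3) = -608.6
Reactants: 2·(-66.4) + 8·(+0.0) + 6·(+0.0) + 5·(+0.0) = -132.8
ΔHrxn = (-608.6) − (-132.8) = -475.8 kcal/mol

ΔHrxn = -475.8 kcal/mol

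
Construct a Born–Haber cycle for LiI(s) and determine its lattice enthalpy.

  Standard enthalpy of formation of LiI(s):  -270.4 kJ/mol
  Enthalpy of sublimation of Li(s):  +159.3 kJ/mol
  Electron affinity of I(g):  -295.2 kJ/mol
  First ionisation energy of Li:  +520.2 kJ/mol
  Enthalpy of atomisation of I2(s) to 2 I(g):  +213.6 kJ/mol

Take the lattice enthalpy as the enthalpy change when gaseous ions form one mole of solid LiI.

U = -761.5 kJ/mol

ΔHf° = 1·ΔHsub + 1·(ΣIE) + 1/2·D(I2) + 1·EA + U
-270.4 = 1·(+159.3) + 1·(+520.2) + 1/2·(+213.6) + 1·(-295.2) + U
U = -270.4 − (+491.1) = -761.5 kJ/mol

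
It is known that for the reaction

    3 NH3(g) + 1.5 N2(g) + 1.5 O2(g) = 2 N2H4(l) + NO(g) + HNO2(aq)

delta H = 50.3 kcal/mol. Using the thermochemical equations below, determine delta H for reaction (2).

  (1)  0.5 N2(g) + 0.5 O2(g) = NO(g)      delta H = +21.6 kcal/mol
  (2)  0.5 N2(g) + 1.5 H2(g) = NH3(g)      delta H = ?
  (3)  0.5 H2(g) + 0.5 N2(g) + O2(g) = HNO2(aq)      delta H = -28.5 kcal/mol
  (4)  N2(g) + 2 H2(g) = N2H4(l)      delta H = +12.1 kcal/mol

delta H = -11.0 kcal/mol

(1) as written: +21.6 kcal/mol
(2) reversed and × 3: contributes −3·x
(3) as written: -28.5 kcal/mol
(4) × 2: (2)·(+12.1) = +24.2 kcal/mol
+50.3 = (+21.6) + (-28.5) + (+24.2) − 3·x
x = (+50.3 − (+17.3)) / (-3) = -11.0 kcal/mol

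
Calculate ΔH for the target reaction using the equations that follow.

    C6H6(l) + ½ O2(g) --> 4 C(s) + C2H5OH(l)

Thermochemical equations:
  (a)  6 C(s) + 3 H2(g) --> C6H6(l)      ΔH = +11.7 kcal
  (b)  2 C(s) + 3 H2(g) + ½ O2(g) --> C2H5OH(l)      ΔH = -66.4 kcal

ΔH = -78.1 kcal

(a) reversed: -11.7 kcal
(b) as written: -66.4 kcal
Combining the equations, ΔH = (-11.7) + (-66.4) = -78.1 kcal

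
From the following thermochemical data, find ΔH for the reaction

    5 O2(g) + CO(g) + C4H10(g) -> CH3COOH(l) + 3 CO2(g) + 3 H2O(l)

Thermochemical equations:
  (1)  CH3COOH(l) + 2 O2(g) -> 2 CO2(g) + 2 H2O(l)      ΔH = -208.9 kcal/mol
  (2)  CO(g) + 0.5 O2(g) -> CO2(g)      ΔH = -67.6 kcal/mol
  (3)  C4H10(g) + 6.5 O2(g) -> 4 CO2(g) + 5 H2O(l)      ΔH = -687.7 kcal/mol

ΔH = -546.4 kcal/mol

(1) reversed: +208.9 kcal/mol
(2) as written: -67.6 kcal/mol
(3) as written: -687.7 kcal/mol
ΔH = (-1)·(-208.9) + (1)·(-67.6) + (1)·(-687.7) = -546.4 kcal/mol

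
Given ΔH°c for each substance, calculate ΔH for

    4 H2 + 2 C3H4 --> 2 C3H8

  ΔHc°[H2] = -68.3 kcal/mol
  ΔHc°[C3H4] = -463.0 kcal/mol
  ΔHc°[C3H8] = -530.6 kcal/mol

ΔH = -138.0 kcal/mol

Using ΔH = Σ nΔHc°(reactants) − Σ nΔHc°(products):
= [4·(-68.3) + 2·(-463.0)] − [2·(-530.6)]
= -138.0 kcal/mol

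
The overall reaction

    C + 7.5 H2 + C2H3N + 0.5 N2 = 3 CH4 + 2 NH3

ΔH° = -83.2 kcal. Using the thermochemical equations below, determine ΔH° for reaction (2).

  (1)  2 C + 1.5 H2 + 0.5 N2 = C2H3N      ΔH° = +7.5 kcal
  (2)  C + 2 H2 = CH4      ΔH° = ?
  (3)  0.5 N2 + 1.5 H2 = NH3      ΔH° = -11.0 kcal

ΔH° = -17.9 kcal

(1) reversed: -7.5 kcal
(2) × 3: contributes 3·x
(3) × 2: (2)·(-11.0) = -22.0 kcal
-83.2 = (-7.5) + (-22.0) + 3·x
x = (-83.2 − (-29.5)) / (3) = -17.9 kcal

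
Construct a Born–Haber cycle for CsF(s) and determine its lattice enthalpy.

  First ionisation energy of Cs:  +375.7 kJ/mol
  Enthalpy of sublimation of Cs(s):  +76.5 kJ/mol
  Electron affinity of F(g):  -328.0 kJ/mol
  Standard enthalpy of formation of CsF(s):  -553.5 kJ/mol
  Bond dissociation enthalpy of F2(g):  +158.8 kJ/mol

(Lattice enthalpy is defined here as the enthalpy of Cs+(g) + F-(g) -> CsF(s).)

U = -757.1 kJ/mol

ΔHf° = 1·ΔHsub + 1·(ΣIE) + 1/2·D(F2) + 1·EA + U
-553.5 = 1·(+76.5) + 1·(+375.7) + 1/2·(+158.8) + 1·(-328.0) + U
U = -553.5 − (+203.6) = -757.1 kJ/mol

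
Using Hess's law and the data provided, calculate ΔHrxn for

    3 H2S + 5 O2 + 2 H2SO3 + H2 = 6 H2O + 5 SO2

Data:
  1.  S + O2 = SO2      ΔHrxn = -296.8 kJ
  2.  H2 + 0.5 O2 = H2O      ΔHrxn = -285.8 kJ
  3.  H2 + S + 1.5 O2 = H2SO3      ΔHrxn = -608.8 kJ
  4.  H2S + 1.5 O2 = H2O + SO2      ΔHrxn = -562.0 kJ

eq. 1 × 2: (2)·(-296.8) = -593.6 kJ
eq. 2 × 3: (3)·(-285.8) = -857.4 kJ
eq. 3 reversed and × 2 (H2SO3 must end up as a reactant; scale by 2 for the 2 H2SO3): (-2)·(-608.8) = +1217.6 kJ
eq. 4 × 3 (scale by 3 for the 3 H2S): (3)·(-562.0) = -1686.0 kJ
ΔHrxn = (2)·(-296.8) + (3)·(-285.8) + (-2)·(-608.8) + (3)·(-562.0) = -1919.4 kJ

ΔHrxn = -1919.4 kJ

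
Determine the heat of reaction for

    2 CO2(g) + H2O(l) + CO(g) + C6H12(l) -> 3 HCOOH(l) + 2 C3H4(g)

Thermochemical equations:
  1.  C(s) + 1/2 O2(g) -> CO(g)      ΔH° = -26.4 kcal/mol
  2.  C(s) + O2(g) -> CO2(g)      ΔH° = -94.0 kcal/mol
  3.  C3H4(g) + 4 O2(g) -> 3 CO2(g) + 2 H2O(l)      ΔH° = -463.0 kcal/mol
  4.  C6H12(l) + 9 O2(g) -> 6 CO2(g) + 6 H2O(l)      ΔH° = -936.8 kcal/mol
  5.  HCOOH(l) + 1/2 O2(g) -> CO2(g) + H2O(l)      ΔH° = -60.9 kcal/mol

eq. 1 reversed (CO(g) must end up as a reactant): +26.4 kcal/mol
eq. 2 as written: -94.0 kcal/mol
eq. 3 reversed and × 2 (C3H4(g) must end up as a product; scale by 2 for the 2 C3H4(g)): (-2)·(-463.0) = +926.0 kcal/mol
eq. 4 as written (C6H12(l) already on the reactant side): -936.8 kcal/mol
eq. 5 reversed and × 3 (reverse to put HCOOH(l) on the product side; ×3 to match 3 HCOOH(l) in the target): (-3)·(-60.9) = +182.7 kcal/mol
ΔH° = (+26.4) + (-94.0) + (+926.0) + (-936.8) + (+182.7) = 104.3 kcal/mol

ΔH° = 104.3 kcal/mol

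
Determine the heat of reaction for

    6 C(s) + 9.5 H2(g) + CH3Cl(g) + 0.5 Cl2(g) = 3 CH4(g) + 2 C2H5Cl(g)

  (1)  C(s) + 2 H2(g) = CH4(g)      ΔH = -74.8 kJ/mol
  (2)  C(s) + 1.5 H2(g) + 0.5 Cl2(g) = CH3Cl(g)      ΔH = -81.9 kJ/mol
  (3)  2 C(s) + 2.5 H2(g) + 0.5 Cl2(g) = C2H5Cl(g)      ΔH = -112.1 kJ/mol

ΔH = -366.7 kJ/mol

(1) × 3 (×3 to match 3 CH4(g) in the target): (3)·(-74.8) = -224.4 kJ/mol
(2) reversed (reverse to put CH3Cl(g) on the reactant side): +81.9 kJ/mol
(3) × 2 (scale by 2 for the 2 C2H5Cl(g)): (2)·(-112.1) = -224.2 kJ/mol
ΔH = (3)·(-74.8) + (-1)·(-81.9) + (2)·(-112.1) = -366.7 kJ/mol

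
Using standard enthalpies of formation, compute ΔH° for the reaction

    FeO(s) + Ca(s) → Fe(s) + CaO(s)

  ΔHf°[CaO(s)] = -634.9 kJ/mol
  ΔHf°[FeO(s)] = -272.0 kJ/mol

Products: 1·(+0.0) + 1·(-634.9) = -634.9
Reactants: 1·(-272.0) + 1·(+0.0) = -272.0
ΔH° = (-634.9) − (-272.0) = -362.9 kJ/mol

ΔH° = -362.9 kJ/mol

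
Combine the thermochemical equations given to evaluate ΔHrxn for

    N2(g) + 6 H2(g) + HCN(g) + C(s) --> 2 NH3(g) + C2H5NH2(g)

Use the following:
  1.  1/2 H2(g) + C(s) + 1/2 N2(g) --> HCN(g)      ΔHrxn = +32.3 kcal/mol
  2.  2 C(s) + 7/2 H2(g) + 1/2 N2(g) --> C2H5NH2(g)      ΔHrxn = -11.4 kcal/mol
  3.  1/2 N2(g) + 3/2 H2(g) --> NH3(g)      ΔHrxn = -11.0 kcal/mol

ΔHrxn = -65.7 kcal/mol

eq. 1 reversed (HCN(g) must end up as a reactant): -32.3 kcal/mol
eq. 2 as written (C2H5NH2(g) already on the product side): -11.4 kcal/mol
eq. 3 × 2 (×2 to match 2 NH3(g) in the target): (2)·(-11.0) = -22.0 kcal/mol
ΔHrxn = (-32.3) + (-11.4) + (-22.0) = -65.7 kcal/mol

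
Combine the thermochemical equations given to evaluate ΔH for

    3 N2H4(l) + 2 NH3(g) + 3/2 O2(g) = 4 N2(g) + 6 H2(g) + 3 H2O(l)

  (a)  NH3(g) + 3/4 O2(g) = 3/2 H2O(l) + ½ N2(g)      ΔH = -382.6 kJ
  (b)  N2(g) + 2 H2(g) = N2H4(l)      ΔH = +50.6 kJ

ΔH = -917.0 kJ

(a) × 2: (2)·(-382.6) = -765.2 kJ
(b) reversed and × 3: (-3)·(+50.6) = -151.8 kJ
By Hess's law, ΔH = (2)·(-382.6) + (-3)·(+50.6) = -917.0 kJ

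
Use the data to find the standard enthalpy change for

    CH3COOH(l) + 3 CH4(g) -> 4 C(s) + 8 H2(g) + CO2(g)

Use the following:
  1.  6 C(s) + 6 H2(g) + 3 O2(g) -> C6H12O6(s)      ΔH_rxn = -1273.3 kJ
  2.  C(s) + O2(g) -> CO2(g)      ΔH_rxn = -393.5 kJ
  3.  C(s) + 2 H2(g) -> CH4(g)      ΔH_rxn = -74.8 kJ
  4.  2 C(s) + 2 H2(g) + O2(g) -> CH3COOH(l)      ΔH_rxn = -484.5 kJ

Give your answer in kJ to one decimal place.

ΔH_rxn = 315.4 kJ

eq. 1: not needed.
eq. 2 as written: -393.5 kJ
eq. 3 reversed and × 3: (-3)·(-74.8) = +224.4 kJ
eq. 4 reversed: +484.5 kJ
Combining the equations, ΔH_rxn = (1)·(-393.5) + (-3)·(-74.8) + (-1)·(-484.5) = 315.4 kJ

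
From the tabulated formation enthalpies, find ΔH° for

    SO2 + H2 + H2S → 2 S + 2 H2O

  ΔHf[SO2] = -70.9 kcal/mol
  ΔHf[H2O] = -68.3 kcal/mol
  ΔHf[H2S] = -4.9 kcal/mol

ΔH°rxn = Σ nΔHf°(products) − Σ nΔHf°(reactants).
Products: 2·(+0.0) + 2·(-68.3) = -136.6
Reactants: 1·(-70.9) + 1·(+0.0) + 1·(-4.9) = -75.8
ΔH° = (-136.6) − (-75.8) = -60.8 kcal/mol

ΔH° = -60.8 kcal/mol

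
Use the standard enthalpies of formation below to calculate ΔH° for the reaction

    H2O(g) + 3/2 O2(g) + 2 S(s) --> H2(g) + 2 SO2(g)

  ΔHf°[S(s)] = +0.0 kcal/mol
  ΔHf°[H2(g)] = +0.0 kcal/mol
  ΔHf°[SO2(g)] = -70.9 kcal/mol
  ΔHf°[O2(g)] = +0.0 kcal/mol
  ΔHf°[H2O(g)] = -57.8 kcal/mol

ΔH° = -84.0 kcal/mol

Products: 1·(+0.0) + 2·(-70.9) = -141.8
Reactants: 1·(-57.8) + 3/2·(+0.0) + 2·(+0.0) = -57.8
ΔH° = (-141.8) − (-57.8) = -84.0 kcal/mol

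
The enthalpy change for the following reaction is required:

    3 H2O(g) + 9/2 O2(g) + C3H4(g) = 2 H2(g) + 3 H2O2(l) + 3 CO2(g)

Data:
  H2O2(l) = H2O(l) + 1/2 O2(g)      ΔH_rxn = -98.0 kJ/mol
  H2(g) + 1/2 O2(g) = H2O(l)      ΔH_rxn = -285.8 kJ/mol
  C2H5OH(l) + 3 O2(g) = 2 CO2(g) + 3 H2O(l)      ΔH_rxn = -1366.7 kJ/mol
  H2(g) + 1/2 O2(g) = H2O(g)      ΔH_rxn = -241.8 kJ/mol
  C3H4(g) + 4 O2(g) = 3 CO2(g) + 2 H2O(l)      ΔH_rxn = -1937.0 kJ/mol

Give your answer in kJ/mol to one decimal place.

ΔH_rxn = -1203.4 kJ/mol

equation 1 reversed and × 3 (H2O2(l) must end up as a product; ×3 to match 3 H2O2(l) in the target): (-3)·(-98.0) = +294.0 kJ/mol
equation 2 as written: -285.8 kJ/mol
equation 3: not needed (C2H5OH(l) appears nowhere else).
equation 4 reversed and × 3 (H2O(g) must end up as a reactant; scale by 3 for the 3 H2O(g)): (-3)·(-241.8) = +725.4 kJ/mol
equation 5 as written (C3H4(g) already on the reactant side): -1937.0 kJ/mol
By Hess's law, ΔH_rxn = (+294.0) + (-285.8) + (+725.4) + (-1937.0) = -1203.4 kJ/mol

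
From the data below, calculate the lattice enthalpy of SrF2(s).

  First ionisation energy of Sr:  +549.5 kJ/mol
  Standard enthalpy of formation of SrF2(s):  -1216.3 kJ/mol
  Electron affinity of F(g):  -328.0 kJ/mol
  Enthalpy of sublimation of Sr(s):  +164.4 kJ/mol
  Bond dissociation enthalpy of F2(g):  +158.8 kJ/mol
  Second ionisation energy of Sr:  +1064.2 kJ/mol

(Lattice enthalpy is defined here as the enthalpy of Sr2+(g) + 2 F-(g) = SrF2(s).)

ΔHf° = 1·ΔHsub + 1·(ΣIE) + 1·D(F2) + 2·EA + U
-1216.3 = 1·(+164.4) + 1·(+1613.7) + 1·(+158.8) + 2·(-328.0) + U
U = -1216.3 − (+1280.9) = -2497.2 kJ/mol

U = -2497.2 kJ/mol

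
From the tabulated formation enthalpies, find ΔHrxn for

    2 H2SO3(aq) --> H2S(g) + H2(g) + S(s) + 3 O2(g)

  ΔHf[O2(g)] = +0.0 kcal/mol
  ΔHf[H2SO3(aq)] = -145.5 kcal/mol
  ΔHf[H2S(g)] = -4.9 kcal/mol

ΔHrxn = 286.1 kcal/mol

ΔH°rxn = Σ nΔHf°(products) − Σ nΔHf°(reactants).
Products: 1·(-4.9) + 1·(+0.0) + 1·(+0.0) + 3·(+0.0) = -4.9
Reactants: 2·(-145.5) = -291.0
ΔHrxn = (-4.9) − (-291.0) = 286.1 kcal/mol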